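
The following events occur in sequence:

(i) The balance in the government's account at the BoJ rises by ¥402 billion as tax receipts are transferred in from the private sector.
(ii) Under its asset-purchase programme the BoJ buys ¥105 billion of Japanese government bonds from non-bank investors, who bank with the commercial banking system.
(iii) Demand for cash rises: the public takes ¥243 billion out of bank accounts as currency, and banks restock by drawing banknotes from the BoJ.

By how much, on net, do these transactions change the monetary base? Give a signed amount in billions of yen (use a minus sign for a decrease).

BoJ balance sheet:
  Assets:      Securities +¥105B
  Liabilities: Bank reserves −¥540B, Currency in circulation +¥243B, Government deposits +¥402B
Monetary base = currency + reserves: +¥243B + (−¥540B) = -¥297 billion.

-¥297 billion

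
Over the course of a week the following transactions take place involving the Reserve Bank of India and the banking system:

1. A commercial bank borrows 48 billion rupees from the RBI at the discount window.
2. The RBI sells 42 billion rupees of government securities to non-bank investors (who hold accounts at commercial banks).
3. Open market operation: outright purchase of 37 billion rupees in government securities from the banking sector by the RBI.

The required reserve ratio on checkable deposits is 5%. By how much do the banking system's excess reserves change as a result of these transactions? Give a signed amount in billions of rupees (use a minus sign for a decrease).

Discount-window loan 48 billion rupees: reserves +48B, deposits 0.
Asset sale (to non-banks) 42 billion rupees: reserves −42B, deposits −42B.
OMO purchase (from banks) 37 billion rupees: reserves +37B, deposits 0.
Totals: Δreserves = +43B, Δdeposits = −42B.
Δrequired reserves = 5% × −42B = −2.1B.
Δexcess reserves = Δreserves − Δrequired = +43B − (−2.1B) = +45.1 billion.

+45.1 billion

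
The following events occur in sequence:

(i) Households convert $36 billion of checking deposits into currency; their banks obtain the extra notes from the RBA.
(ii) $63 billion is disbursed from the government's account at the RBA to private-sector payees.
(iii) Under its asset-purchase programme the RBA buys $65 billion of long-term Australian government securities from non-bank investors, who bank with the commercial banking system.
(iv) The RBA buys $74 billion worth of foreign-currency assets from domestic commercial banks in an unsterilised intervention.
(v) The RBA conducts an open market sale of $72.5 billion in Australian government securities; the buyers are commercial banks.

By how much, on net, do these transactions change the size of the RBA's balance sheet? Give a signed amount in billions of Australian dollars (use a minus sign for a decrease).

+$66.5 billion

RBA balance sheet:
  Assets:      Securities −$7.5B, Foreign assets +$74B
  Liabilities: Bank reserves +$93.5B, Currency in circulation +$36B, Government deposits −$63B
Change in total RBA assets = +$66.5 billion.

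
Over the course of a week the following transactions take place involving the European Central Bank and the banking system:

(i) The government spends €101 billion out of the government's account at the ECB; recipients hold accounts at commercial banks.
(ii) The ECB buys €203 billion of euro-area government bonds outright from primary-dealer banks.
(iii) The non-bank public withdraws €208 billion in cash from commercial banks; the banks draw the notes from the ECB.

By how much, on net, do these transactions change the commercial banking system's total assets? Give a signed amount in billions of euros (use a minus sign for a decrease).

Government spending €101 billion: bank balance sheets expand → +€101B.
OMO purchase (from banks) €203 billion: just an asset swap on bank balance sheets → 0.
Currency withdrawal €208 billion: bank balance sheets shrink → −€208B.
Net: 101 + 0 − 208 = -€107 billion.

-€107 billion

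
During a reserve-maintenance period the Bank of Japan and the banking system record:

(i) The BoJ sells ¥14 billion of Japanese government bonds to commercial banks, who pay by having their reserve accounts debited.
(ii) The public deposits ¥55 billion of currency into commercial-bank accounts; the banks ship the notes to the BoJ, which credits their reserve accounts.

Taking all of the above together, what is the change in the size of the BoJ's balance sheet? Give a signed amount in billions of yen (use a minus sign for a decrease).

-¥14 billion

OMO sale (to banks) ¥14 billion: a BoJ asset is shed → −¥14B.
Currency deposit ¥55 billion: only the composition of liabilities changes → 0.
Net: −14 + 0 = -¥14 billion.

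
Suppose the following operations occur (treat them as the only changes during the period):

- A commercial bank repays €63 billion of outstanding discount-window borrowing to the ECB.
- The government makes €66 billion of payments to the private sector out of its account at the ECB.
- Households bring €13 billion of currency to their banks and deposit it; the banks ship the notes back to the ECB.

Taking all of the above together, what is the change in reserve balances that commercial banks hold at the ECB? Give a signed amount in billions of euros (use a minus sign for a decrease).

ECB balance sheet:
  Assets:      Loans to banks −€63B
  Liabilities: Bank reserves +€16B, Currency in circulation −€13B, Government deposits −€66B
Commercial banking system:
  Assets:      Reserves at CB +€16B
  Liabilities: Checkable deposits +€79B, Borrowings from CB −€63B
So the change in reserve balances that commercial banks hold at the ECB is +€16 billion.

+€16 billion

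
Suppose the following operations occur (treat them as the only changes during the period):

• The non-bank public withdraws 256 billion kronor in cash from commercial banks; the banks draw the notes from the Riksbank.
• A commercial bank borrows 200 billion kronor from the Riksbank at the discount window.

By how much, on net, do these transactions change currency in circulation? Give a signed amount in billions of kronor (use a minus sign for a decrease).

Currency withdrawal 256 billion kronor: notes leave the central bank → +256B.
Discount-window loan 200 billion kronor: no currency enters or leaves circulation → 0.
Net: 256 + 0 = +256 billion.

+256 billion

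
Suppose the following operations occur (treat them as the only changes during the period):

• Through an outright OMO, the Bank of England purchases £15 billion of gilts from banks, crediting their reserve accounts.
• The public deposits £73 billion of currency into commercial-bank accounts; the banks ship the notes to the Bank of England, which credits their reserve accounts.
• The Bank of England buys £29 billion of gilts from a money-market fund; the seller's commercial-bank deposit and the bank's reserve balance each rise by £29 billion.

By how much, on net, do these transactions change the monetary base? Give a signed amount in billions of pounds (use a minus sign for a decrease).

Bank of England balance sheet:
  Assets:      Securities +£44B
  Liabilities: Bank reserves +£117B, Currency in circulation −£73B
Monetary base = currency + reserves: −£73B + (+£117B) = +£44 billion.

+£44 billion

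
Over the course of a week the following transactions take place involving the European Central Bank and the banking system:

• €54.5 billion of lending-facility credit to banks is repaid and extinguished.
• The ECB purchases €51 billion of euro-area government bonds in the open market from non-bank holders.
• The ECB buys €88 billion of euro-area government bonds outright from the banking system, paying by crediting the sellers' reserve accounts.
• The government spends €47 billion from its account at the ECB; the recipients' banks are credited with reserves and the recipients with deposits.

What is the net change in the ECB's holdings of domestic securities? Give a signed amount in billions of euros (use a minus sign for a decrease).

+€139 billion

Discount-window repayment €54.5 billion: the ECB's securities portfolio is untouched → 0.
Asset purchase (from non-banks) €51 billion: securities added to the ECB's portfolio → +€51B.
OMO purchase (from banks) €88 billion: securities added to the ECB's portfolio → +€88B.
Government spending €47 billion: the ECB's securities portfolio is untouched → 0.
Net: 0 + 51 + 88 + 0 = +€139 billion.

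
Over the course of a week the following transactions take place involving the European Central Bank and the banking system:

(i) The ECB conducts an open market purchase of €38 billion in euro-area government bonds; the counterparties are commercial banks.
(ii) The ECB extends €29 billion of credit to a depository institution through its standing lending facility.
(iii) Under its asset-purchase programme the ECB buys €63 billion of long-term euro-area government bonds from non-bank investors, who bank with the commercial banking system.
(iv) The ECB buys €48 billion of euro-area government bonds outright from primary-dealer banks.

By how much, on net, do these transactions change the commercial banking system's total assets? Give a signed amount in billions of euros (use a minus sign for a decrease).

OMO purchase (from banks) €38 billion: just an asset swap on bank balance sheets → 0.
Discount-window loan €29 billion: bank balance sheets expand → +€29B.
Asset purchase (from non-banks) €63 billion: bank balance sheets expand → +€63B.
OMO purchase (from banks) €48 billion: just an asset swap on bank balance sheets → 0.
Net: 0 + 29 + 63 + 0 = +€92 billion.

+€92 billion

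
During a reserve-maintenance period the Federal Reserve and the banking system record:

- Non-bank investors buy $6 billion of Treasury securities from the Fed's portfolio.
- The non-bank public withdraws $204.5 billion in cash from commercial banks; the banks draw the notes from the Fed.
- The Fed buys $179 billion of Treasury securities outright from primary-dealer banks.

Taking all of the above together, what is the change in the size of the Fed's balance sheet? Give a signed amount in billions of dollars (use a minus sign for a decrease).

+$173 billion

Fed balance sheet:
  Assets:      Securities +$173B
  Liabilities: Bank reserves −$31.5B, Currency in circulation +$204.5B
Commercial banking system:
  Assets:      Reserves at CB −$31.5B, Securities −$179B
  Liabilities: Checkable deposits −$210.5B
Change in total Fed assets = +$173 billion.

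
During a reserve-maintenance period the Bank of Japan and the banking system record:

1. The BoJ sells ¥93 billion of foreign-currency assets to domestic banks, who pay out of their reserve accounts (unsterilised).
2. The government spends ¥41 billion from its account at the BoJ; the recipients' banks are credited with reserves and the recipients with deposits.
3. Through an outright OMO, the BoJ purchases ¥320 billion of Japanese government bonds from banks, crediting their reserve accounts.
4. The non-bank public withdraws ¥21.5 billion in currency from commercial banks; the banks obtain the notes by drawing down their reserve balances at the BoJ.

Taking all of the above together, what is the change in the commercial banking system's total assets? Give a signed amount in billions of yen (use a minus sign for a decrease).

+¥19.5 billion

BoJ balance sheet:
  Assets:      Securities +¥320B, Foreign assets −¥93B
  Liabilities: Bank reserves +¥246.5B, Currency in circulation +¥21.5B, Government deposits −¥41B
Commercial banking system:
  Assets:      Reserves at CB +¥246.5B, Securities −¥320B, Foreign assets +¥93B
  Liabilities: Checkable deposits +¥19.5B
Change in total bank assets = +¥19.5 billion.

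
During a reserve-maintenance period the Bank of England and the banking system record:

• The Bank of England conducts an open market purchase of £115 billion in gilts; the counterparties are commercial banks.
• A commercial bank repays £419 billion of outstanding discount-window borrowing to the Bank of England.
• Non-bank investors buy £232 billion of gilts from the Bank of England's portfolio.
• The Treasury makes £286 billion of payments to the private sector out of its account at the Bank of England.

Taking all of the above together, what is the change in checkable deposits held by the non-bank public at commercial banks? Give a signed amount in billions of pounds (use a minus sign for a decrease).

+£54 billion

Bank of England balance sheet:
  Assets:      Securities −£117B, Loans to banks −£419B
  Liabilities: Bank reserves −£250B, Government deposits −£286B
Commercial banking system:
  Assets:      Reserves at CB −£250B, Securities −£115B
  Liabilities: Checkable deposits +£54B, Borrowings from CB −£419B
So the change in checkable deposits held by the non-bank public at commercial banks is +£54 billion.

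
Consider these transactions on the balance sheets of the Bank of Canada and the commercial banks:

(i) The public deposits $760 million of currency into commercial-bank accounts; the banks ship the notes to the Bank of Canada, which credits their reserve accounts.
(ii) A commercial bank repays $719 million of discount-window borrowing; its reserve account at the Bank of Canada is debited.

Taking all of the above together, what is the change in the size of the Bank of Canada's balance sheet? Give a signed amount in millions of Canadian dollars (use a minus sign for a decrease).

Currency deposit $760 million: only the composition of liabilities changes → 0.
Discount-window repayment $719 million: a Bank of Canada asset is shed → −$719M.
Net: 0 − 719 = -$719 million.

-$719 million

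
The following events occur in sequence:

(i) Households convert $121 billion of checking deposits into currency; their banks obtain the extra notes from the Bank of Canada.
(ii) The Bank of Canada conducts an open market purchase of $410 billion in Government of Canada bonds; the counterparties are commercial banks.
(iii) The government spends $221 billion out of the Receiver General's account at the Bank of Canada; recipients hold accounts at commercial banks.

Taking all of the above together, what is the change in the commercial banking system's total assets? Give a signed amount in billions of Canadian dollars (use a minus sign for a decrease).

Bank of Canada balance sheet:
  Assets:      Securities +$410B
  Liabilities: Bank reserves +$510B, Currency in circulation +$121B, Government deposits −$221B
Commercial banking system:
  Assets:      Reserves at CB +$510B, Securities −$410B
  Liabilities: Checkable deposits +$100B
Change in total bank assets = +$100 billion.

+$100 billion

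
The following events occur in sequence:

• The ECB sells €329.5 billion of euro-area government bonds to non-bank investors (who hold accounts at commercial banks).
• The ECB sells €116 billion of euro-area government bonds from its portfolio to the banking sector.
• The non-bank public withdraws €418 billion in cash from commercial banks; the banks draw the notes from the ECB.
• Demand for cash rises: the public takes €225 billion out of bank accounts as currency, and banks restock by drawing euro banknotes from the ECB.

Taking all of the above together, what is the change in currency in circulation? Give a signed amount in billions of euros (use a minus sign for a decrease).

ECB balance sheet:
  Assets:      Securities −€445.5B
  Liabilities: Bank reserves −€1088.5B, Currency in circulation +€643B
So the change in currency in circulation is +€643 billion.

+€643 billion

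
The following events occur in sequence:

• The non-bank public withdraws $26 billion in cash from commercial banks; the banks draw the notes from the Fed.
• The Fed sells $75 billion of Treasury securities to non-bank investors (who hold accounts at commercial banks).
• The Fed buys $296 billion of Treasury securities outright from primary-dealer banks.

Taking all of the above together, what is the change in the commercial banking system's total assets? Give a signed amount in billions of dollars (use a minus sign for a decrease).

Fed balance sheet:
  Assets:      Securities +$221B
  Liabilities: Bank reserves +$195B, Currency in circulation +$26B
Commercial banking system:
  Assets:      Reserves at CB +$195B, Securities −$296B
  Liabilities: Checkable deposits −$101B
Change in total bank assets = -$101 billion.

-$101 billion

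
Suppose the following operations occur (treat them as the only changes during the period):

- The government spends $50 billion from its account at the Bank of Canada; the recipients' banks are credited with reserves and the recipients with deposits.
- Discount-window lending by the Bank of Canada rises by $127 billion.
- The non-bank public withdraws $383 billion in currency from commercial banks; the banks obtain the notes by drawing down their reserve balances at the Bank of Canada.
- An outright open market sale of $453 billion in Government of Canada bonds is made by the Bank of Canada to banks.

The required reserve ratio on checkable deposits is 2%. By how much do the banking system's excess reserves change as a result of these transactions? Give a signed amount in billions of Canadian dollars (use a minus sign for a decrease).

-$652.34 billion

Government spending $50 billion: reserves +$50B, deposits +$50B.
Discount-window loan $127 billion: reserves +$127B, deposits 0.
Currency withdrawal $383 billion: reserves −$383B, deposits −$383B.
OMO sale (to banks) $453 billion: reserves −$453B, deposits 0.
Totals: Δreserves = −$659B, Δdeposits = −$333B.
Δrequired reserves = 2% × −$333B = −$6.66B.
Δexcess reserves = Δreserves − Δrequired = −$659B − (−$6.66B) = -$652.34 billion.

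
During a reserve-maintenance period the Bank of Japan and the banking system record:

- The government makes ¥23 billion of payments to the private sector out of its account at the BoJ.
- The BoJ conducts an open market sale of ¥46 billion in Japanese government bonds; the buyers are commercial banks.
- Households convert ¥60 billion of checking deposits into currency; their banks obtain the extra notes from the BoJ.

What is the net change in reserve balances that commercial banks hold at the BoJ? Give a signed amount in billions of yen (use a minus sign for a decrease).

BoJ balance sheet:
  Assets:      Securities −¥46B
  Liabilities: Bank reserves −¥83B, Currency in circulation +¥60B, Government deposits −¥23B
So the change in reserve balances that commercial banks hold at the BoJ is -¥83 billion.

-¥83 billion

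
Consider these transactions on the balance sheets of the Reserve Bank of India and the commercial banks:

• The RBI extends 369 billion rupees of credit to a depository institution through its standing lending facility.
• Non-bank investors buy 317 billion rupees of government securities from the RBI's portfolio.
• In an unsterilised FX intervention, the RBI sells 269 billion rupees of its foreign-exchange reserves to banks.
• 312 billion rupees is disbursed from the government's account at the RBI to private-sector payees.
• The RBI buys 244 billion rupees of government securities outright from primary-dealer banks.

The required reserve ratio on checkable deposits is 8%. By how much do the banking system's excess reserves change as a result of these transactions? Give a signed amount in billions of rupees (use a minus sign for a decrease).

Discount-window loan 369 billion rupees: reserves +369B, deposits 0.
Asset sale (to non-banks) 317 billion rupees: reserves −317B, deposits −317B.
FX sale 269 billion rupees: reserves −269B, deposits 0.
Government spending 312 billion rupees: reserves +312B, deposits +312B.
OMO purchase (from banks) 244 billion rupees: reserves +244B, deposits 0.
Totals: Δreserves = +339B, Δdeposits = −5B.
Δrequired reserves = 8% × −5B = −0.4B.
Δexcess reserves = Δreserves − Δrequired = +339B − (−0.4B) = +339.4 billion.

+339.4 billion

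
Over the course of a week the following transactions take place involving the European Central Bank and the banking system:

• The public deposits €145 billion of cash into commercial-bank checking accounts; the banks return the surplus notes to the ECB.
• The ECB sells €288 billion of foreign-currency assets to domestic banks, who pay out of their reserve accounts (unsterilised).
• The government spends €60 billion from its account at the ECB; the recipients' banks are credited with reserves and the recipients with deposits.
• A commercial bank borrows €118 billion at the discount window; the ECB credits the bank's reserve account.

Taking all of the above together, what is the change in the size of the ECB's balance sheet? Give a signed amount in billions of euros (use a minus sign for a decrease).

-€170 billion

ECB balance sheet:
  Assets:      Loans to banks +€118B, Foreign assets −€288B
  Liabilities: Bank reserves +€35B, Currency in circulation −€145B, Government deposits −€60B
Commercial banking system:
  Assets:      Reserves at CB +€35B, Foreign assets +€288B
  Liabilities: Checkable deposits +€205B, Borrowings from CB +€118B
Change in total ECB assets = -€170 billion.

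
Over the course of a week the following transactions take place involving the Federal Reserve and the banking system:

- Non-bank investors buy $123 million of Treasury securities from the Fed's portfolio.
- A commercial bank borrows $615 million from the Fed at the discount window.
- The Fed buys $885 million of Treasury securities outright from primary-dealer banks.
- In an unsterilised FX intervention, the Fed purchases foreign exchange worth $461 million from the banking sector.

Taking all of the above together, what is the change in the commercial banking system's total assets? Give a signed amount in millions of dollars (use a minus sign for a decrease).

Fed balance sheet:
  Assets:      Securities +$762M, Loans to banks +$615M, Foreign assets +$461M
  Liabilities: Bank reserves +$1838M
Commercial banking system:
  Assets:      Reserves at CB +$1838M, Securities −$885M, Foreign assets −$461M
  Liabilities: Checkable deposits −$123M, Borrowings from CB +$615M
Change in total bank assets = +$492 million.

+$492 million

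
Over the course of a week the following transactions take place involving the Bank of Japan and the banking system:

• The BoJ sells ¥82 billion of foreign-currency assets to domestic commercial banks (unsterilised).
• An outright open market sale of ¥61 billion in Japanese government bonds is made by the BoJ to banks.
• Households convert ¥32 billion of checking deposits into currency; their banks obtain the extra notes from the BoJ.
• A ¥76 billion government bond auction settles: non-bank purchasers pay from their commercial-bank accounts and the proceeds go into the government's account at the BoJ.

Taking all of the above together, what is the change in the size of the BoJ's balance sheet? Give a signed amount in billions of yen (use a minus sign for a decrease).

FX sale ¥82 billion: a BoJ asset is shed → −¥82B.
OMO sale (to banks) ¥61 billion: a BoJ asset is shed → −¥61B.
Currency withdrawal ¥32 billion: only the composition of liabilities changes → 0.
Government account inflow ¥76 billion: only the composition of liabilities changes → 0.
Net: −82 − 61 + 0 + 0 = -¥143 billion.

-¥143 billion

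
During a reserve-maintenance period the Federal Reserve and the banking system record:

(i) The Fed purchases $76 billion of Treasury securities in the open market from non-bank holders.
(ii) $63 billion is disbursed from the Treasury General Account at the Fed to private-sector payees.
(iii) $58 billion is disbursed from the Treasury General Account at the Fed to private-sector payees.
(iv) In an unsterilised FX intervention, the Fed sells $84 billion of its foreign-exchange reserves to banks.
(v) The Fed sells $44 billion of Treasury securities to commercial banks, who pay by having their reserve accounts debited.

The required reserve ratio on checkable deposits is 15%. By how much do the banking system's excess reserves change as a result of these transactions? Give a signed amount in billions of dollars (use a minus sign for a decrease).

Asset purchase (from non-banks) $76 billion: reserves +$76B, deposits +$76B.
Government spending $63 billion: reserves +$63B, deposits +$63B.
Government spending $58 billion: reserves +$58B, deposits +$58B.
FX sale $84 billion: reserves −$84B, deposits 0.
OMO sale (to banks) $44 billion: reserves −$44B, deposits 0.
Totals: Δreserves = +$69B, Δdeposits = +$197B.
Δrequired reserves = 15% × +$197B = +$29.55B.
Δexcess reserves = Δreserves − Δrequired = +$69B − (+$29.55B) = +$39.45 billion.

+$39.45 billion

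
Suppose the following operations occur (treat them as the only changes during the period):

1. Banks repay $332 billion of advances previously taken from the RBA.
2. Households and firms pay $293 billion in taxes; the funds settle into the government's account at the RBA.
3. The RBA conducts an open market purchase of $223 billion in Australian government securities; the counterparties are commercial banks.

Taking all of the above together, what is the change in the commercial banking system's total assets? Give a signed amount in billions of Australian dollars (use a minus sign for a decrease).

RBA balance sheet:
  Assets:      Securities +$223B, Loans to banks −$332B
  Liabilities: Bank reserves −$402B, Government deposits +$293B
Commercial banking system:
  Assets:      Reserves at CB −$402B, Securities −$223B
  Liabilities: Checkable deposits −$293B, Borrowings from CB −$332B
Change in total bank assets = -$625 billion.

-$625 billion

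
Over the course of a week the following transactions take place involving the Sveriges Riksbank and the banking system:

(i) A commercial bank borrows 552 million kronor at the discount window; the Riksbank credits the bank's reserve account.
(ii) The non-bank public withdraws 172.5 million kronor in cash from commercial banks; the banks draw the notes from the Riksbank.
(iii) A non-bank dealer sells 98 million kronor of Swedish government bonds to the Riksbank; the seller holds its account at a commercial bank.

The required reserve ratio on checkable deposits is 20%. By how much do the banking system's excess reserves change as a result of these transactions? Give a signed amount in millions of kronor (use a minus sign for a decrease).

Discount-window loan 552 million kronor: reserves +552M, deposits 0.
Currency withdrawal 172.5 million kronor: reserves −172.5M, deposits −172.5M.
Asset purchase (from non-banks) 98 million kronor: reserves +98M, deposits +98M.
Totals: Δreserves = +477.5M, Δdeposits = −74.5M.
Δrequired reserves = 20% × −74.5M = −14.9M.
Δexcess reserves = Δreserves − Δrequired = +477.5M − (−14.9M) = +492.4 million.

+492.4 million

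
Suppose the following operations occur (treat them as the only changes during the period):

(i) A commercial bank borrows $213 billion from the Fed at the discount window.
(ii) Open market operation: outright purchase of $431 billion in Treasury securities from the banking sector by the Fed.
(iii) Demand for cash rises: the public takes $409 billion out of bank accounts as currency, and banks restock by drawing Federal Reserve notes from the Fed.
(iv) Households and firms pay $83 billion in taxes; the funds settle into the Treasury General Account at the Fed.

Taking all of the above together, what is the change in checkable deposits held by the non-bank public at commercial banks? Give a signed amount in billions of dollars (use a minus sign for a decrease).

-$492 billion

Discount-window loan $213 billion: the counterparty is a bank, so public deposits are unchanged → 0.
OMO purchase (from banks) $431 billion: the counterparty is a bank, so public deposits are unchanged → 0.
Currency withdrawal $409 billion: non-bank counterparties' bank balances fall → −$409B.
Government account inflow $83 billion: non-bank counterparties' bank balances fall → −$83B.
Net: 0 + 0 − 409 − 83 = -$492 billion.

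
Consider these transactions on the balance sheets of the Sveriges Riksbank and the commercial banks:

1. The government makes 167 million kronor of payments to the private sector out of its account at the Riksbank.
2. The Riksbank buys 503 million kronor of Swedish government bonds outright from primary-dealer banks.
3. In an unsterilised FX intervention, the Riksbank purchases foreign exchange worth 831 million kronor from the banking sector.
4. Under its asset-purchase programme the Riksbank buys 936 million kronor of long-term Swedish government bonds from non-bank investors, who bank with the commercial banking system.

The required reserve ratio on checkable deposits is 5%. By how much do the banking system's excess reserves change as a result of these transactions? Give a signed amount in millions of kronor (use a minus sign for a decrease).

Government spending 167 million kronor: reserves +167M, deposits +167M.
OMO purchase (from banks) 503 million kronor: reserves +503M, deposits 0.
FX purchase 831 million kronor: reserves +831M, deposits 0.
Asset purchase (from non-banks) 936 million kronor: reserves +936M, deposits +936M.
Totals: Δreserves = +2437M, Δdeposits = +1103M.
Δrequired reserves = 5% × +1103M = +55.15M.
Δexcess reserves = Δreserves − Δrequired = +2437M − (+55.15M) = +2381.85 million.

+2381.85 million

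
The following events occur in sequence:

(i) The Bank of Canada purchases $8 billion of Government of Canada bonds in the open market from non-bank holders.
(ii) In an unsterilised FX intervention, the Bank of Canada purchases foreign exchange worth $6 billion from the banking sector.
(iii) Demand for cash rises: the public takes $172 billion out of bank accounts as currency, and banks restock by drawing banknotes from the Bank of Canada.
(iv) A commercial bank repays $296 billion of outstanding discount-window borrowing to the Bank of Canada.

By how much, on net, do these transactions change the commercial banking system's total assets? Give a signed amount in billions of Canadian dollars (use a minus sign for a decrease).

Bank of Canada balance sheet:
  Assets:      Securities +$8B, Loans to banks −$296B, Foreign assets +$6B
  Liabilities: Bank reserves −$454B, Currency in circulation +$172B
Commercial banking system:
  Assets:      Reserves at CB −$454B, Foreign assets −$6B
  Liabilities: Checkable deposits −$164B, Borrowings from CB −$296B
Change in total bank assets = -$460 billion.

-$460 billion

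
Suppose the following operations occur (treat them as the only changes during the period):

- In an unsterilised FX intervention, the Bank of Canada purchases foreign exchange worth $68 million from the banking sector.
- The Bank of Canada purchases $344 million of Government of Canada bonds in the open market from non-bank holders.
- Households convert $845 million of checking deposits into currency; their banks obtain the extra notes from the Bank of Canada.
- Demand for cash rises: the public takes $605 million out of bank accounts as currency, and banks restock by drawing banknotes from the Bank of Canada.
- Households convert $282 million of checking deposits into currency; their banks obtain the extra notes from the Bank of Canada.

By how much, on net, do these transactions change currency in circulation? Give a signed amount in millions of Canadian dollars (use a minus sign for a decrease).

+$1732 million

FX purchase $68 million: no currency enters or leaves circulation → 0.
Asset purchase (from non-banks) $344 million: no currency enters or leaves circulation → 0.
Currency withdrawal $845 million: notes leave the central bank → +$845M.
Currency withdrawal $605 million: notes leave the central bank → +$605M.
Currency withdrawal $282 million: notes leave the central bank → +$282M.
Net: 0 + 0 + 845 + 605 + 282 = +$1732 million.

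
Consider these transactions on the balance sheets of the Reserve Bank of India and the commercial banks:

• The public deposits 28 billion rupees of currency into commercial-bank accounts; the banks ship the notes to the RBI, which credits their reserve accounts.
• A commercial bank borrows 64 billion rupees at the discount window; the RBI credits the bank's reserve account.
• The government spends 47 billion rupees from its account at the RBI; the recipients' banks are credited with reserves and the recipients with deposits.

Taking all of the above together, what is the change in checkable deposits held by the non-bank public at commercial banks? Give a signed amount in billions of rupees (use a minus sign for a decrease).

+75 billion

RBI balance sheet:
  Assets:      Loans to banks +64B
  Liabilities: Bank reserves +139B, Currency in circulation −28B, Government deposits −47B
Commercial banking system:
  Assets:      Reserves at CB +139B
  Liabilities: Checkable deposits +75B, Borrowings from CB +64B
So the change in checkable deposits held by the non-bank public at commercial banks is +75 billion.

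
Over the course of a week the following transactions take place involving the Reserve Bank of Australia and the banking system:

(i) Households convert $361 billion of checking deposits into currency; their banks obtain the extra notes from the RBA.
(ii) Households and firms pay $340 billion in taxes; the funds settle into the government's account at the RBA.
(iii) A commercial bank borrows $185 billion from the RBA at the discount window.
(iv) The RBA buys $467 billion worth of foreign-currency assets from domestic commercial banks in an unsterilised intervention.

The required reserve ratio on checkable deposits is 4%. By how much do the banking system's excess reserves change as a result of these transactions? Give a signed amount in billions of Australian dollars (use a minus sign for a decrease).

Currency withdrawal $361 billion: reserves −$361B, deposits −$361B.
Government account inflow $340 billion: reserves −$340B, deposits −$340B.
Discount-window loan $185 billion: reserves +$185B, deposits 0.
FX purchase $467 billion: reserves +$467B, deposits 0.
Totals: Δreserves = −$49B, Δdeposits = −$701B.
Δrequired reserves = 4% × −$701B = −$28.04B.
Δexcess reserves = Δreserves − Δrequired = −$49B − (−$28.04B) = -$20.96 billion.

-$20.96 billion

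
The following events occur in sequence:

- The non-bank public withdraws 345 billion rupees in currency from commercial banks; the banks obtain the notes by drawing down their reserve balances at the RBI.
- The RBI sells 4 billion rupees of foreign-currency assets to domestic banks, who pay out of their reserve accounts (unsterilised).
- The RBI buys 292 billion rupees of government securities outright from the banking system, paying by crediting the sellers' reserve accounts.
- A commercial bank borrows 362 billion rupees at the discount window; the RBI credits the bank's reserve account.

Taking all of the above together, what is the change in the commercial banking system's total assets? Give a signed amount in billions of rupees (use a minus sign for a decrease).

+17 billion

Currency withdrawal 345 billion rupees: bank balance sheets shrink → −345B.
FX sale 4 billion rupees: just an asset swap on bank balance sheets → 0.
OMO purchase (from banks) 292 billion rupees: just an asset swap on bank balance sheets → 0.
Discount-window loan 362 billion rupees: bank balance sheets expand → +362B.
Net: −345 + 0 + 0 + 362 = +17 billion.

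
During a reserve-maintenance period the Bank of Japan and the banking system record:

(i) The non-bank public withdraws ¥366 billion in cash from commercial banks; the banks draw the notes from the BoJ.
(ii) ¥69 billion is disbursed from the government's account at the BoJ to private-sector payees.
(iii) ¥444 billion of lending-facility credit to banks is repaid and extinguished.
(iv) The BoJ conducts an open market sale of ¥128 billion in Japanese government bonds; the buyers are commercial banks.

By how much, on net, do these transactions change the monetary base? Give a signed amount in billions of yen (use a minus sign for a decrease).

Currency withdrawal ¥366 billion: just a shift between currency and reserves — both are base money → 0.
Government spending ¥69 billion: a non-base liability converts back to reserves → +¥69B.
Discount-window repayment ¥444 billion: BoJ balance sheet contracts → −¥444B.
OMO sale (to banks) ¥128 billion: BoJ balance sheet contracts → −¥128B.
Net: 0 + 69 − 444 − 128 = -¥503 billion.

-¥503 billion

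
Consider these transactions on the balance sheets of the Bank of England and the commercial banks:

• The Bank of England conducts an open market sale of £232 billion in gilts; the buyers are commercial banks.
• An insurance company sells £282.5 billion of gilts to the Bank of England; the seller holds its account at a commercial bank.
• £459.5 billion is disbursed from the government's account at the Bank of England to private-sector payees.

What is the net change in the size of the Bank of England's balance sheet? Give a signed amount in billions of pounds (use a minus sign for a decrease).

Bank of England balance sheet:
  Assets:      Securities +£50.5B
  Liabilities: Bank reserves +£510B, Government deposits −£459.5B
Commercial banking system:
  Assets:      Reserves at CB +£510B, Securities +£232B
  Liabilities: Checkable deposits +£742B
Change in total Bank of England assets = +£50.5 billion.

+£50.5 billion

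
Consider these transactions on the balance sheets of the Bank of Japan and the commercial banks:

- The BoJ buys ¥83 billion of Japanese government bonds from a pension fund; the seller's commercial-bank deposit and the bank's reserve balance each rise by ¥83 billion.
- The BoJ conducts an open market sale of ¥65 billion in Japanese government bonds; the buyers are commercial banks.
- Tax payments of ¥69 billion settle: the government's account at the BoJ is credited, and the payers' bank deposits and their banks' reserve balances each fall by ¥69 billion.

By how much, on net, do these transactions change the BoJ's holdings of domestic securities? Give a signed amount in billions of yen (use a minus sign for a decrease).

BoJ balance sheet:
  Assets:      Securities +¥18B
  Liabilities: Bank reserves −¥51B, Government deposits +¥69B
So the change in the BoJ's holdings of domestic securities is +¥18 billion.

+¥18 billion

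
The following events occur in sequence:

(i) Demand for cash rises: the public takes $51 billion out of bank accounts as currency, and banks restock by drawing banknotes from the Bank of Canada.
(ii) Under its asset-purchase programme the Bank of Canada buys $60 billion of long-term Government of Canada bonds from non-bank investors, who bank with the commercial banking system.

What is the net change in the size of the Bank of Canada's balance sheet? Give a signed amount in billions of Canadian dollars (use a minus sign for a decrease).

+$60 billion

Bank of Canada balance sheet:
  Assets:      Securities +$60B
  Liabilities: Bank reserves +$9B, Currency in circulation +$51B
Change in total Bank of Canada assets = +$60 billion.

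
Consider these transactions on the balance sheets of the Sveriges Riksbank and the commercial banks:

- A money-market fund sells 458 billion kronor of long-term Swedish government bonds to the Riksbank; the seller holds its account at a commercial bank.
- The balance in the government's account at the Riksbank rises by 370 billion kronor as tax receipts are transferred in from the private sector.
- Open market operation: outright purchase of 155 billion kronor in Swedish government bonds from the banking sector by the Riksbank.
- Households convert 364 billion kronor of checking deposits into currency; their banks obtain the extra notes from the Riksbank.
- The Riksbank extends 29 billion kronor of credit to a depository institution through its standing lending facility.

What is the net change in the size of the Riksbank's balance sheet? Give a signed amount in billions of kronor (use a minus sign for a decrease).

+642 billion

Riksbank balance sheet:
  Assets:      Securities +613B, Loans to banks +29B
  Liabilities: Bank reserves −92B, Currency in circulation +364B, Government deposits +370B
Commercial banking system:
  Assets:      Reserves at CB −92B, Securities −155B
  Liabilities: Checkable deposits −276B, Borrowings from CB +29B
Change in total Riksbank assets = +642 billion.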